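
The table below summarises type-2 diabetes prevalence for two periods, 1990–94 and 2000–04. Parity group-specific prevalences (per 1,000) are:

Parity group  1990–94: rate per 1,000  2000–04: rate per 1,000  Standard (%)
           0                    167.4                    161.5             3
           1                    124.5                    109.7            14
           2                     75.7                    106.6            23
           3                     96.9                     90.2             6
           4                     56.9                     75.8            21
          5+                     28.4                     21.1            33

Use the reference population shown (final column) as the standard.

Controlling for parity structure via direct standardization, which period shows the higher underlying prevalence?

2000–04

Standard weights: 0.03, 0.14, 0.23, 0.06, 0.21, 0.33.
1990–94: 0.0300×167.4 + 0.1400×124.5 + 0.2300×75.7 + 0.0600×96.9 + 0.2100×56.9 + 0.3300×28.4 = 66.9980 per 1,000.
2000–04: 0.0300×161.5 + 0.1400×109.7 + 0.2300×106.6 + 0.0600×90.2 + 0.2100×75.8 + 0.3300×21.1 = 73.0140 per 1,000.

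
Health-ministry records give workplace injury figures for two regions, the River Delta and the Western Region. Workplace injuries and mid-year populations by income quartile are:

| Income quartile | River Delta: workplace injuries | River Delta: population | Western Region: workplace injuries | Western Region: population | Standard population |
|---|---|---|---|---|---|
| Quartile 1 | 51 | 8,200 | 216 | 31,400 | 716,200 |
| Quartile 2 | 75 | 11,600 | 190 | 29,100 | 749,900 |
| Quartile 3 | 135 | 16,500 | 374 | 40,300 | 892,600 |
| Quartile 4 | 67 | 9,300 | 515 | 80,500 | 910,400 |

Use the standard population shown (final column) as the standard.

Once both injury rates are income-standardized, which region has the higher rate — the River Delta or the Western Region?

Income-specific rates per 10,000 for the River Delta: 62.20, 64.66, 81.82, 72.04.
For the Western Region: 68.79, 65.29, 92.80, 63.98.
Standard total = 3,269,100; weights = 0.2191, 0.2294, 0.2730, 0.2785.
The River Delta: 0.2191×62.20 + 0.2294×64.66 + 0.2730×81.82 + 0.2785×72.04 = 70.8598 per 10,000.
The Western Region: 0.2191×68.79 + 0.2294×65.29 + 0.2730×92.80 + 0.2785×63.98 = 73.2035 per 10,000.
The crude rates (71.93 vs 71.43) would put the River Delta higher, but that reflects its income composition; once standardized to a common income structure, the Western Region has the higher underlying rate.

Western Region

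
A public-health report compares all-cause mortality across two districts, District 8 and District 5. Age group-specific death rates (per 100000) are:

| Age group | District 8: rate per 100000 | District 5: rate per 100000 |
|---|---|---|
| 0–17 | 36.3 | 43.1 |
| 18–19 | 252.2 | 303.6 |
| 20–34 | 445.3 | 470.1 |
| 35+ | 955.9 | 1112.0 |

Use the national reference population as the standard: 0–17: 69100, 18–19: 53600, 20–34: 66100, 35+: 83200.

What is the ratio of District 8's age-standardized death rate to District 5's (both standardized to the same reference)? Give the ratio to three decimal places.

Standard total = 272000; weights = 0.2540, 0.1971, 0.2430, 0.3059.
District 8: 0.2540×36.3 + 0.1971×252.2 + 0.2430×445.3 + 0.3059×955.9 = 459.5274 per 100000.
District 5: 0.2540×43.1 + 0.1971×303.6 + 0.2430×470.1 + 0.3059×1112.0 = 525.1588 per 100000.
Ratio = 459.5274 ÷ 525.1588 = 0.87503.

0.875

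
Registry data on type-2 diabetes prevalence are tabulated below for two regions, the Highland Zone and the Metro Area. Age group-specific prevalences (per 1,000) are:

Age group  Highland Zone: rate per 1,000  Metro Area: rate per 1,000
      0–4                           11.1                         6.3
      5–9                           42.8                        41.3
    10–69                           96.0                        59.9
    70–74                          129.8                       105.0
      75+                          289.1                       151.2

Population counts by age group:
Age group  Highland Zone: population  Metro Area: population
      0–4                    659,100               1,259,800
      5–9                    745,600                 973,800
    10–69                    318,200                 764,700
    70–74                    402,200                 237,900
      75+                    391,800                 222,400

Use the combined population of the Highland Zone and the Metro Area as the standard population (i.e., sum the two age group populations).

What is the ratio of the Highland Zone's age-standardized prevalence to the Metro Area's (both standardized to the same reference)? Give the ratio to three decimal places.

Combined standard total = 5,975,500; weights = 0.3211, 0.2877, 0.1812, 0.1071, 0.1028.
The Highland Zone: 0.3211×11.1 + 0.2877×42.8 + 0.1812×96.0 + 0.1071×129.8 + 0.1028×289.1 = 76.8971 per 1,000.
The Metro Area: 0.3211×6.3 + 0.2877×41.3 + 0.1812×59.9 + 0.1071×105.0 + 0.1028×151.2 = 51.5511 per 1,000.
Ratio = 76.8971 ÷ 51.5511 = 1.49167.

1.492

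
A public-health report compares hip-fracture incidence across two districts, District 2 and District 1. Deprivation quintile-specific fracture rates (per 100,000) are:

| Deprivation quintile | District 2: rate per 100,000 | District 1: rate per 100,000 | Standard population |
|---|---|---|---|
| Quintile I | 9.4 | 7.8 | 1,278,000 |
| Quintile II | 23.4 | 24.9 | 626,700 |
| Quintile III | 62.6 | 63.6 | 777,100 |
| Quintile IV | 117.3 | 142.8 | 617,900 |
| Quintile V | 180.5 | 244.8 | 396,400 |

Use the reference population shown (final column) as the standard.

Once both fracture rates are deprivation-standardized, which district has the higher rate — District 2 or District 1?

District 1

Standard total = 3,696,100; weights = 0.3458, 0.1696, 0.2102, 0.1672, 0.1072.
District 2: 0.3458×9.4 + 0.1696×23.4 + 0.2102×62.6 + 0.1672×117.3 + 0.1072×180.5 = 59.3475 per 100,000.
District 1: 0.3458×7.8 + 0.1696×24.9 + 0.2102×63.6 + 0.1672×142.8 + 0.1072×244.8 = 70.4179 per 100,000.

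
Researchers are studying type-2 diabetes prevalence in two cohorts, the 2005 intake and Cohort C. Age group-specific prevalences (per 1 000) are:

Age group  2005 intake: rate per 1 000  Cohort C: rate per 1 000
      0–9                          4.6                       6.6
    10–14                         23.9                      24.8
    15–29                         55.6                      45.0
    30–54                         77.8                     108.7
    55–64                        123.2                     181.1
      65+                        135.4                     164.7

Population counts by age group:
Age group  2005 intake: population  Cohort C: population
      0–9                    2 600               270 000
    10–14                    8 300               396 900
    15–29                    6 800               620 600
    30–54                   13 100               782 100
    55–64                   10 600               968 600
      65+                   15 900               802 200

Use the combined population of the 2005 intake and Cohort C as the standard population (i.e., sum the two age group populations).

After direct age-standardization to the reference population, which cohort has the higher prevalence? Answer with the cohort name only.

Cohort C

Combined standard total = 3 897 700; weights = 0.0699, 0.1040, 0.1610, 0.2040, 0.2512, 0.2099.
The 2005 intake: 0.0699×4.6 + 0.1040×23.9 + 0.1610×55.6 + 0.2040×77.8 + 0.2512×123.2 + 0.2099×135.4 = 86.9991 per 1 000.
Cohort C: 0.0699×6.6 + 0.1040×24.8 + 0.1610×45.0 + 0.2040×108.7 + 0.2512×181.1 + 0.2099×164.7 = 112.5262 per 1 000.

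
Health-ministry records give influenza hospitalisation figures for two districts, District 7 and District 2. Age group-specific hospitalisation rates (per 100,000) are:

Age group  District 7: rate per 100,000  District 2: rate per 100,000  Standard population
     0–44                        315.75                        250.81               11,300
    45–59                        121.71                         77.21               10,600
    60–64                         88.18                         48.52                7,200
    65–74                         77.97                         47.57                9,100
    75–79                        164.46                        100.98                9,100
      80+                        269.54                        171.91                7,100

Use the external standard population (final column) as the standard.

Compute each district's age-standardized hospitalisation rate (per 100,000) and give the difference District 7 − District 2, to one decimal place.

Standard total = 54,400; weights = 0.2077, 0.1949, 0.1324, 0.1673, 0.1673, 0.1305.
District 7: 0.2077×315.75 + 0.1949×121.71 + 0.1324×88.18 + 0.1673×77.97 + 0.1673×164.46 + 0.1305×269.54 = 176.7067 per 100,000.
District 2: 0.2077×250.81 + 0.1949×77.21 + 0.1324×48.52 + 0.1673×47.57 + 0.1673×100.98 + 0.1305×171.91 = 120.8509 per 100,000.
Difference = 176.7067 − 120.8509 = 55.8558.

55.9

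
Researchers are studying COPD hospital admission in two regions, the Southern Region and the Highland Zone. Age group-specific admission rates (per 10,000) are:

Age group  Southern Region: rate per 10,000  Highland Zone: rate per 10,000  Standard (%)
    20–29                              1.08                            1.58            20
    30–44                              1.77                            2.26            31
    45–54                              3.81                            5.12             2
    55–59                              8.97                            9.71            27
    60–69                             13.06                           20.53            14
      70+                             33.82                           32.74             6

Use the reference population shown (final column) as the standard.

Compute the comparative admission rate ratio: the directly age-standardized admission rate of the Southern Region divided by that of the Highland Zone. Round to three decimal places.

Standard weights: 0.20, 0.31, 0.02, 0.27, 0.14, 0.06.
The Southern Region: 0.2000×1.08 + 0.3100×1.77 + 0.0200×3.81 + 0.2700×8.97 + 0.1400×13.06 + 0.0600×33.82 = 7.1204 per 10,000.
The Highland Zone: 0.2000×1.58 + 0.3100×2.26 + 0.0200×5.12 + 0.2700×9.71 + 0.1400×20.53 + 0.0600×32.74 = 8.5793 per 10,000.
Ratio = 7.1204 ÷ 8.5793 = 0.82995.

0.830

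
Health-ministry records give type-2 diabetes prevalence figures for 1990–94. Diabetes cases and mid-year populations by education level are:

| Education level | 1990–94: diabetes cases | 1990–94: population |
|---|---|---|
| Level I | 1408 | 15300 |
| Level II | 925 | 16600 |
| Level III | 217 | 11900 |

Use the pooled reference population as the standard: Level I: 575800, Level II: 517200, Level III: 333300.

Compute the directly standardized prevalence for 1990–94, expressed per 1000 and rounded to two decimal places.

61.62

Education-specific rates per 1000 for 1990–94: 92.026, 55.723, 18.235.
Standard total = 1426300; weights = 0.4037, 0.3626, 0.2337.
Standardized rate: 0.4037×92.026 + 0.3626×55.723 + 0.2337×18.235 = 61.6184 per 1000.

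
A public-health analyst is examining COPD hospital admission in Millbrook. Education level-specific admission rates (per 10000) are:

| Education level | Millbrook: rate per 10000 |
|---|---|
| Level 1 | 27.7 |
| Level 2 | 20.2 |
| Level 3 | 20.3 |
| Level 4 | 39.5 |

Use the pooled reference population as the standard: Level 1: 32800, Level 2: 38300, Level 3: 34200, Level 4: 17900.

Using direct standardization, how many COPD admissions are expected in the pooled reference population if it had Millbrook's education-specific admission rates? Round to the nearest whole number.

308

Expected COPD admissions = Σ (standard pop × education-specific rate ÷ 10000)
= 32800×27.7/10000 + 38300×20.2/10000 + 34200×20.3/10000 + 17900×39.5/10000
= 90.86 + 77.37 + 69.43 + 70.70 = 308.35.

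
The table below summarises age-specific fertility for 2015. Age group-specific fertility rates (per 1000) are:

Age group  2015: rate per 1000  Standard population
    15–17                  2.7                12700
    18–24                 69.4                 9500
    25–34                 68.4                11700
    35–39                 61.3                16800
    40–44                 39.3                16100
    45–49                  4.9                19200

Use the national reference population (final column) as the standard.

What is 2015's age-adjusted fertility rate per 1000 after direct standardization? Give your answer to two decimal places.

37.80

Standard total = 86000; weights = 0.1477, 0.1105, 0.1360, 0.1953, 0.1872, 0.2233.
Standardized rate: 0.1477×2.7 + 0.1105×69.4 + 0.1360×68.4 + 0.1953×61.3 + 0.1872×39.3 + 0.2233×4.9 = 37.7967 per 1000.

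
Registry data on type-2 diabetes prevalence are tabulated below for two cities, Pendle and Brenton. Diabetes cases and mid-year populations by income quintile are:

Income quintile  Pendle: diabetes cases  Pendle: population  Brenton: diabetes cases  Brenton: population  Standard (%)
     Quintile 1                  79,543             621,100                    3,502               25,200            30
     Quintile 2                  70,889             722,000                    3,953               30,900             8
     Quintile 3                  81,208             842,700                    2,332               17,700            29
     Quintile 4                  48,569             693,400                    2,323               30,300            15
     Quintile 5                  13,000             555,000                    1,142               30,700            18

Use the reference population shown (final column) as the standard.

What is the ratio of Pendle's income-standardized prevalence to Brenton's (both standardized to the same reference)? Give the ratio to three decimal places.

0.821

Income-specific rates per 1,000 for Pendle: 128.068, 98.184, 96.366, 70.045, 23.423.
For Brenton: 138.968, 127.929, 131.751, 76.667, 37.199.
Standard weights: 0.30, 0.08, 0.29, 0.15, 0.18.
Pendle: 0.3000×128.068 + 0.0800×98.184 + 0.2900×96.366 + 0.1500×70.045 + 0.1800×23.423 = 88.9443 per 1,000.
Brenton: 0.3000×138.968 + 0.0800×127.929 + 0.2900×131.751 + 0.1500×76.667 + 0.1800×37.199 = 108.3285 per 1,000.
Ratio = 88.9443 ÷ 108.3285 = 0.82106.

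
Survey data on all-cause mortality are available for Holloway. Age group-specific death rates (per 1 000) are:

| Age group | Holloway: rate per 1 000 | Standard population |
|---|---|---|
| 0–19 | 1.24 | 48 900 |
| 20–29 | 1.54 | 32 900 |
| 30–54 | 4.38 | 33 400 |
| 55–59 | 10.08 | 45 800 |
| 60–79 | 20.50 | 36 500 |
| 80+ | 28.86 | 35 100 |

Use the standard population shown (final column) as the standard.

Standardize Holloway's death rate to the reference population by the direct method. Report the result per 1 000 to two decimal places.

10.66

Standard total = 232 600; weights = 0.2102, 0.1414, 0.1436, 0.1969, 0.1569, 0.1509.
Standardized rate: 0.2102×1.24 + 0.1414×1.54 + 0.1436×4.38 + 0.1969×10.08 + 0.1569×20.50 + 0.1509×28.86 = 10.6642 per 1 000.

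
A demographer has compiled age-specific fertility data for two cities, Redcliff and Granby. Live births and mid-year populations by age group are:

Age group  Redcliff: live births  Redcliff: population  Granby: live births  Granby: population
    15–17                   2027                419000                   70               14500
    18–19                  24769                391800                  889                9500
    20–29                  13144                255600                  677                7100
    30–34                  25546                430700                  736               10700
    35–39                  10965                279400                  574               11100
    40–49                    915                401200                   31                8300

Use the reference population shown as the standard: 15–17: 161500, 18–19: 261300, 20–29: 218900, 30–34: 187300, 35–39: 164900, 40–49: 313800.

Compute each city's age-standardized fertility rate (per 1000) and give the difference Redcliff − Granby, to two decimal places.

Age-specific rates per 1000 for Redcliff: 4.838, 63.218, 51.424, 59.313, 39.245, 2.281.
For Granby: 4.828, 93.579, 95.352, 68.785, 51.712, 3.735.
Standard total = 1307700; weights = 0.1235, 0.1998, 0.1674, 0.1432, 0.1261, 0.2400.
Redcliff: 0.1235×4.838 + 0.1998×63.218 + 0.1674×51.424 + 0.1432×59.313 + 0.1261×39.245 + 0.2400×2.281 = 35.8289 per 1000.
Granby: 0.1235×4.828 + 0.1998×93.579 + 0.1674×95.352 + 0.1432×68.785 + 0.1261×51.712 + 0.2400×3.735 = 52.5251 per 1000.
Difference = 35.8289 − 52.5251 = -16.6963.

-16.70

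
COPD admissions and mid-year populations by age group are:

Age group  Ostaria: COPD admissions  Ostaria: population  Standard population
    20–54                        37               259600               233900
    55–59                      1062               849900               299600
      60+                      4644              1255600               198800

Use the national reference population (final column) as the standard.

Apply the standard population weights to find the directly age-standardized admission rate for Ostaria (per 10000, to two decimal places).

15.61

Age-specific rates per 10000 for Ostaria: 1.43, 12.50, 36.99.
Standard total = 732300; weights = 0.3194, 0.4091, 0.2715.
Standardized rate: 0.3194×1.43 + 0.4091×12.50 + 0.2715×36.99 = 15.6083 per 10000.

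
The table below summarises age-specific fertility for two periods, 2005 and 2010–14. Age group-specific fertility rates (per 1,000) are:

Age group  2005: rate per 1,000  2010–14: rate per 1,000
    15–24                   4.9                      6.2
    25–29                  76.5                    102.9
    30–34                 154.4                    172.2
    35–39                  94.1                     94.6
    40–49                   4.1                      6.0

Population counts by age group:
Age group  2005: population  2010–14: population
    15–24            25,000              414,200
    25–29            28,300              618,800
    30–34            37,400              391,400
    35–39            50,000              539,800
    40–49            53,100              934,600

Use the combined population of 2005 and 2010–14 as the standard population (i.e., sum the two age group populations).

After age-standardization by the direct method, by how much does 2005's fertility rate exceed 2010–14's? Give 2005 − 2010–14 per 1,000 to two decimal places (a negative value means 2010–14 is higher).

-8.88

Combined standard total = 3,092,600; weights = 0.1420, 0.2092, 0.1387, 0.1907, 0.3194.
2005: 0.1420×4.9 + 0.2092×76.5 + 0.1387×154.4 + 0.1907×94.1 + 0.3194×4.1 = 57.3665 per 1,000.
2010–14: 0.1420×6.2 + 0.2092×102.9 + 0.1387×172.2 + 0.1907×94.6 + 0.3194×6.0 = 66.2453 per 1,000.
Difference = 57.3665 − 66.2453 = -8.8788.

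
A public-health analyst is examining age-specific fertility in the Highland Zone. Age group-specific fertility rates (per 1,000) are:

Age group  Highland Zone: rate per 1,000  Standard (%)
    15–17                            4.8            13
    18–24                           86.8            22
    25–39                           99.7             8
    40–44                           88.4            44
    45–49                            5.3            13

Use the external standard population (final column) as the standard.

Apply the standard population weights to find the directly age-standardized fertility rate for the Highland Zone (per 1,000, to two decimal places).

Standard weights: 0.13, 0.22, 0.08, 0.44, 0.13.
Standardized rate: 0.1300×4.8 + 0.2200×86.8 + 0.0800×99.7 + 0.4400×88.4 + 0.1300×5.3 = 67.2810 per 1,000.

67.28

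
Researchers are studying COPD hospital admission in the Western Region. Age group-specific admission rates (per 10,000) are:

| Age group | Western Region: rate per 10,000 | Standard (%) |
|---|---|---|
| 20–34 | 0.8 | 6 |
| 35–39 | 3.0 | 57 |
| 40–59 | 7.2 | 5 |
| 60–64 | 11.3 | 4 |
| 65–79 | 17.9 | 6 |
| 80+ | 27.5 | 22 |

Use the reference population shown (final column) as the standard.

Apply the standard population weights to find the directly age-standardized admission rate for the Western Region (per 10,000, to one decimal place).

9.7

Standard weights: 0.06, 0.57, 0.05, 0.04, 0.06, 0.22.
Standardized rate: 0.0600×0.8 + 0.5700×3.0 + 0.0500×7.2 + 0.0400×11.3 + 0.0600×17.9 + 0.2200×27.5 = 9.6940 per 10,000.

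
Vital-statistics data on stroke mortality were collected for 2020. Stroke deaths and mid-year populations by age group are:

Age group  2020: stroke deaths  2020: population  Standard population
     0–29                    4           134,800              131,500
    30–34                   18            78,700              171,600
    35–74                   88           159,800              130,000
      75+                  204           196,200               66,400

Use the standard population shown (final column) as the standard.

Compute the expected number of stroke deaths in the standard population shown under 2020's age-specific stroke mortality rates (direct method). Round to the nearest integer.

Age-specific rates per 100,000 for 2020: 2.97, 22.87, 55.07, 103.98.
Expected stroke deaths = Σ (standard pop × age-specific rate ÷ 100,000)
= 131,500×2.97/100,000 + 171,600×22.87/100,000 + 130,000×55.07/100,000 + 66,400×103.98/100,000
= 3.90 + 39.25 + 71.59 + 69.04 = 183.78.

184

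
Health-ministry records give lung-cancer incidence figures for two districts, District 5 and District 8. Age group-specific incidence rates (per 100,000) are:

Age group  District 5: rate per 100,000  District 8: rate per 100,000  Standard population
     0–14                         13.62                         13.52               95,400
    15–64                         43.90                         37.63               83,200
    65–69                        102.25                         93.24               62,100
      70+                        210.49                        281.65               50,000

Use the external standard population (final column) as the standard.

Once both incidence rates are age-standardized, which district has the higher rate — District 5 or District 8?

District 8

Standard total = 290,700; weights = 0.3282, 0.2862, 0.2136, 0.1720.
District 5: 0.3282×13.62 + 0.2862×43.90 + 0.2136×102.25 + 0.1720×210.49 = 75.0810 per 100,000.
District 8: 0.3282×13.52 + 0.2862×37.63 + 0.2136×93.24 + 0.1720×281.65 = 83.5684 per 100,000.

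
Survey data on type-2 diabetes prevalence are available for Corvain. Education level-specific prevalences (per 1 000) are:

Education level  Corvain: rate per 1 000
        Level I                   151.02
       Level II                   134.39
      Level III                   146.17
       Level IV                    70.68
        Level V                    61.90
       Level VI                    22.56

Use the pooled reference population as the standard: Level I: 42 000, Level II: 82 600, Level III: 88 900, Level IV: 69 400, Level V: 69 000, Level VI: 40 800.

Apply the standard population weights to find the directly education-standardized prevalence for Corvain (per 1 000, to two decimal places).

103.22

Standard total = 392 700; weights = 0.1070, 0.2103, 0.2264, 0.1767, 0.1757, 0.1039.
Standardized rate: 0.1070×151.02 + 0.2103×134.39 + 0.2264×146.17 + 0.1767×70.68 + 0.1757×61.90 + 0.1039×22.56 = 103.2205 per 1 000.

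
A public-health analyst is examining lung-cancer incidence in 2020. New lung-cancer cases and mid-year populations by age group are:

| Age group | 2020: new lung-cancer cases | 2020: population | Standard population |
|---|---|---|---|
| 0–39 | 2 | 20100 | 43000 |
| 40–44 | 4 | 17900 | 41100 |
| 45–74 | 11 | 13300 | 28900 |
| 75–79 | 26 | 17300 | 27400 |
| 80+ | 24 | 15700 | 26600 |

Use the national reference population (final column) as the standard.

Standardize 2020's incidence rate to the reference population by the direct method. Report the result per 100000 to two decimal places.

71.38

Age-specific rates per 100000 for 2020: 9.95, 22.35, 82.71, 150.29, 152.87.
Standard total = 167000; weights = 0.2575, 0.2461, 0.1731, 0.1641, 0.1593.
Standardized rate: 0.2575×9.95 + 0.2461×22.35 + 0.1731×82.71 + 0.1641×150.29 + 0.1593×152.87 = 71.3813 per 100000.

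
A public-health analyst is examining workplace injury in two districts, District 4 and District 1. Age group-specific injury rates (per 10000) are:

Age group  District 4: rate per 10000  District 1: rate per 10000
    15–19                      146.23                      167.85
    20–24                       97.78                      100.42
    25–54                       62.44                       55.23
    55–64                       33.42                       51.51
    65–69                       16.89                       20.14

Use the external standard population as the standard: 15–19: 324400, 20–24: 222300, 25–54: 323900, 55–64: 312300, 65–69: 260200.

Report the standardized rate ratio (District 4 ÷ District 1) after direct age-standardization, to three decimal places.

Standard total = 1443100; weights = 0.2248, 0.1540, 0.2244, 0.2164, 0.1803.
District 4: 0.2248×146.23 + 0.1540×97.78 + 0.2244×62.44 + 0.2164×33.42 + 0.1803×16.89 = 72.2262 per 10000.
District 1: 0.2248×167.85 + 0.1540×100.42 + 0.2244×55.23 + 0.2164×51.51 + 0.1803×20.14 = 80.3755 per 10000.
Ratio = 72.2262 ÷ 80.3755 = 0.89861.

0.899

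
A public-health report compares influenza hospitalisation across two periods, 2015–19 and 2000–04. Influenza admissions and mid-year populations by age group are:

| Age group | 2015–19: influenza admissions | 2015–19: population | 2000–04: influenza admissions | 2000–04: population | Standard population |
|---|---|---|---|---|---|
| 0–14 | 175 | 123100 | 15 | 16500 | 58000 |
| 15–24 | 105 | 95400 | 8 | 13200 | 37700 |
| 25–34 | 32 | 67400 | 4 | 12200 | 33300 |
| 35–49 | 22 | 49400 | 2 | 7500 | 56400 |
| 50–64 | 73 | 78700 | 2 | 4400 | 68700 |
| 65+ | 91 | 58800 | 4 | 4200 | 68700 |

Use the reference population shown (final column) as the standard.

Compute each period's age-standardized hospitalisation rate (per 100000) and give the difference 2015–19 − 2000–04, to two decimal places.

Age-specific rates per 100000 for 2015–19: 142.16, 110.06, 47.48, 44.53, 92.76, 154.76.
For 2000–04: 90.91, 60.61, 32.79, 26.67, 45.45, 95.24.
Standard total = 322800; weights = 0.1797, 0.1168, 0.1032, 0.1747, 0.2128, 0.2128.
2015–19: 0.1797×142.16 + 0.1168×110.06 + 0.1032×47.48 + 0.1747×44.53 + 0.2128×92.76 + 0.2128×154.76 = 103.7547 per 100000.
2000–04: 0.1797×90.91 + 0.1168×60.61 + 0.1032×32.79 + 0.1747×26.67 + 0.2128×45.45 + 0.2128×95.24 = 61.3970 per 100000.
Difference = 103.7547 − 61.3970 = 42.3577.

42.36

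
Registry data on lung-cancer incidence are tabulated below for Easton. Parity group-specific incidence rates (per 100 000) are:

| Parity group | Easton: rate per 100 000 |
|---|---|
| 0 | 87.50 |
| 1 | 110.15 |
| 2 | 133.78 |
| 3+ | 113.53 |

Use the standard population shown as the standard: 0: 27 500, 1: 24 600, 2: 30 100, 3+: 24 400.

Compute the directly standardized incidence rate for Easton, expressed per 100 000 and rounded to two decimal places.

111.75

Standard total = 106 600; weights = 0.2580, 0.2308, 0.2824, 0.2289.
Standardized rate: 0.2580×87.50 + 0.2308×110.15 + 0.2824×133.78 + 0.2289×113.53 = 111.7528 per 100 000.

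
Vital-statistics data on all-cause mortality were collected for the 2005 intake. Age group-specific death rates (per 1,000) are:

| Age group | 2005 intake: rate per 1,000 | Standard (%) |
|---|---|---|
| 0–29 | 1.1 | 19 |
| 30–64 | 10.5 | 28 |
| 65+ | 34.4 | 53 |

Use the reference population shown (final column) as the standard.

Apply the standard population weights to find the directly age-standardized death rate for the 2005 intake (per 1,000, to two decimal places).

21.38

Standard weights: 0.19, 0.28, 0.53.
Standardized rate: 0.1900×1.1 + 0.2800×10.5 + 0.5300×34.4 = 21.3810 per 1,000.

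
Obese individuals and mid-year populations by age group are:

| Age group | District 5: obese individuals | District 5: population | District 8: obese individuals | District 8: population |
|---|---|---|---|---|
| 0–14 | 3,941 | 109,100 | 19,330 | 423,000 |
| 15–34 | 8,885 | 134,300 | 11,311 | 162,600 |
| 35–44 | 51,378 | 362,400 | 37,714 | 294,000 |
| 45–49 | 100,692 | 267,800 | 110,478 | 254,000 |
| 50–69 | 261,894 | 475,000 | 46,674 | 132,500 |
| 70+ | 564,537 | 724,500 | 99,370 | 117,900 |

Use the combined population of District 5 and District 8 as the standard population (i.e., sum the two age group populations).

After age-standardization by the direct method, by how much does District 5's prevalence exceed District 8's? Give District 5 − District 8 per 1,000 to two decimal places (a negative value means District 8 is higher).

11.38

Age-specific rates per 1,000 for District 5: 36.123, 66.158, 141.772, 375.997, 551.356, 779.209.
For District 8: 45.697, 69.563, 128.279, 434.953, 352.257, 842.833.
Combined standard total = 3,457,100; weights = 0.1539, 0.0859, 0.1899, 0.1509, 0.1757, 0.2437.
District 5: 0.1539×36.123 + 0.0859×66.158 + 0.1899×141.772 + 0.1509×375.997 + 0.1757×551.356 + 0.2437×779.209 = 381.6701 per 1,000.
District 8: 0.1539×45.697 + 0.0859×69.563 + 0.1899×128.279 + 0.1509×434.953 + 0.1757×352.257 + 0.2437×842.833 = 370.2895 per 1,000.
Difference = 381.6701 − 370.2895 = 11.3806.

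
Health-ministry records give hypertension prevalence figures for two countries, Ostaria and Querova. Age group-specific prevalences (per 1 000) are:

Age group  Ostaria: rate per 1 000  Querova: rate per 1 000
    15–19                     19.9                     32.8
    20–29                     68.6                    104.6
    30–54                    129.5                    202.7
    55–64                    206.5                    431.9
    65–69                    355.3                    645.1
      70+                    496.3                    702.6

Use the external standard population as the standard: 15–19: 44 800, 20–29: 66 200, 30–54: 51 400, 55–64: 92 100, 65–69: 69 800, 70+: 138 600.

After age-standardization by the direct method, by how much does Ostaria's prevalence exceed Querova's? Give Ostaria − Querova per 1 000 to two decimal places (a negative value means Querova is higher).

Standard total = 462 900; weights = 0.0968, 0.1430, 0.1110, 0.1990, 0.1508, 0.2994.
Ostaria: 0.0968×19.9 + 0.1430×68.6 + 0.1110×129.5 + 0.1990×206.5 + 0.1508×355.3 + 0.2994×496.3 = 269.3776 per 1 000.
Querova: 0.0968×32.8 + 0.1430×104.6 + 0.1110×202.7 + 0.1990×431.9 + 0.1508×645.1 + 0.2994×702.6 = 434.2170 per 1 000.
Difference = 269.3776 − 434.2170 = -164.8394.

-164.84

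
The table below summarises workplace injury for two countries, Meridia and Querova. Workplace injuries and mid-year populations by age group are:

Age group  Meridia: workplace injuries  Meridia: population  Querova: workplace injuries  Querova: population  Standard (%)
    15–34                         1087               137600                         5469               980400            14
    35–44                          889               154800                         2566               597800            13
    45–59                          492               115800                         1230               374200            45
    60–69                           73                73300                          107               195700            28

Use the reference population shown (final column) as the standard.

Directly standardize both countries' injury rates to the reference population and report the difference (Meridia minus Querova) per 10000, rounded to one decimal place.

10.7

Age-specific rates per 10000 for Meridia: 79.00, 57.43, 42.49, 9.96.
For Querova: 55.78, 42.92, 32.87, 5.47.
Standard weights: 0.14, 0.13, 0.45, 0.28.
Meridia: 0.1400×79.00 + 0.1300×57.43 + 0.4500×42.49 + 0.2800×9.96 = 40.4331 per 10000.
Querova: 0.1400×55.78 + 0.1300×42.92 + 0.4500×32.87 + 0.2800×5.47 = 29.7123 per 10000.
Difference = 40.4331 − 29.7123 = 10.7208.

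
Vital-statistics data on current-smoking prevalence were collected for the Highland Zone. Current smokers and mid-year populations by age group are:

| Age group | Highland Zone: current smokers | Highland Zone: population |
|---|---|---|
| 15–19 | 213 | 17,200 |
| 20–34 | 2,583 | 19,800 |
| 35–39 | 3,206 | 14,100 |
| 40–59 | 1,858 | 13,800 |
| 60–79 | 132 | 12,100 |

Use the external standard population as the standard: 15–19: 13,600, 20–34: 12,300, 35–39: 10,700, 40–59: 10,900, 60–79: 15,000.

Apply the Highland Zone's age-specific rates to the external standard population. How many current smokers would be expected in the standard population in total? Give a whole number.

5837

Age-specific rates per 1,000 for the Highland Zone: 12.384, 130.455, 227.376, 134.638, 10.909.
Expected current smokers = Σ (standard pop × age-specific rate ÷ 1,000)
= 13,600×12.384/1,000 + 12,300×130.455/1,000 + 10,700×227.376/1,000 + 10,900×134.638/1,000 + 15,000×10.909/1,000
= 168.42 + 1604.59 + 2432.92 + 1467.55 + 163.64 = 5837.12.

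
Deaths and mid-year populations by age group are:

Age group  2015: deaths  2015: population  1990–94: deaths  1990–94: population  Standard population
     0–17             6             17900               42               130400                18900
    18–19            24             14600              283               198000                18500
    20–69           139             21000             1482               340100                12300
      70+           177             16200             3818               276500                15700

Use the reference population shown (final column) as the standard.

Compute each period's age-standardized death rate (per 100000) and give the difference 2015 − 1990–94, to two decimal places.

-20.21

Age-specific rates per 100000 for 2015: 33.52, 164.38, 661.90, 1092.59.
For 1990–94: 32.21, 142.93, 435.75, 1380.83.
Standard total = 65400; weights = 0.2890, 0.2829, 0.1881, 0.2401.
2015: 0.2890×33.52 + 0.2829×164.38 + 0.1881×661.90 + 0.2401×1092.59 = 442.9625 per 100000.
1990–94: 0.2890×32.21 + 0.2829×142.93 + 0.1881×435.75 + 0.2401×1380.83 = 463.1769 per 100000.
Difference = 442.9625 − 463.1769 = -20.2144.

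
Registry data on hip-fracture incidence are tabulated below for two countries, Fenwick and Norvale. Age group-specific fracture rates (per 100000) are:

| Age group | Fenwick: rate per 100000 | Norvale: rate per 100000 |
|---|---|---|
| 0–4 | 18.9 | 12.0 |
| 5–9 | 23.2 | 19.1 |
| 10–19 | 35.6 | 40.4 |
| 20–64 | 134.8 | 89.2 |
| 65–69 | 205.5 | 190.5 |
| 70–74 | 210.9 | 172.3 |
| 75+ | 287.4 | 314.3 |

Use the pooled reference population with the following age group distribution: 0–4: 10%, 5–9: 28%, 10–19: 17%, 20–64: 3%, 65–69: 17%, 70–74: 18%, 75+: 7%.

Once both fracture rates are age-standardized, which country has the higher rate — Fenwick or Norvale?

Standard weights: 0.10, 0.28, 0.17, 0.03, 0.17, 0.18, 0.07.
Fenwick: 0.1000×18.9 + 0.2800×23.2 + 0.1700×35.6 + 0.0300×134.8 + 0.1700×205.5 + 0.1800×210.9 + 0.0700×287.4 = 111.4970 per 100000.
Norvale: 0.1000×12.0 + 0.2800×19.1 + 0.1700×40.4 + 0.0300×89.2 + 0.1700×190.5 + 0.1800×172.3 + 0.0700×314.3 = 101.4920 per 100000.

Fenwick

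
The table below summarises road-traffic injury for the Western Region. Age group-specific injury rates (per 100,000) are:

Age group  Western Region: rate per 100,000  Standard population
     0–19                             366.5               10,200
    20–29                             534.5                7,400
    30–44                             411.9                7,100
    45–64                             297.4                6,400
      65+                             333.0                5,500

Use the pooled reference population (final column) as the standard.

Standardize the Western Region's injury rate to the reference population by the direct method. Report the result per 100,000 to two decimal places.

392.16

Standard total = 36,600; weights = 0.2787, 0.2022, 0.1940, 0.1749, 0.1503.
Standardized rate: 0.2787×366.5 + 0.2022×534.5 + 0.1940×411.9 + 0.1749×297.4 + 0.1503×333.0 = 392.1571 per 100,000.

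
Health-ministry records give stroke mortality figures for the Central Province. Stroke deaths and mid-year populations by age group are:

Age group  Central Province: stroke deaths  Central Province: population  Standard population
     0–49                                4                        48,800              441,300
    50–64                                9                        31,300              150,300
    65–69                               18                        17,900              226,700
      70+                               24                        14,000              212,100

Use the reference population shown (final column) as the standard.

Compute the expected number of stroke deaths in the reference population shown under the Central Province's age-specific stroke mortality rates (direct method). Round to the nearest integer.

Age-specific rates per 100,000 for the Central Province: 8.20, 28.75, 100.56, 171.43.
Expected stroke deaths = Σ (standard pop × age-specific rate ÷ 100,000)
= 441,300×8.20/100,000 + 150,300×28.75/100,000 + 226,700×100.56/100,000 + 212,100×171.43/100,000
= 36.17 + 43.22 + 227.97 + 363.60 = 670.96.

671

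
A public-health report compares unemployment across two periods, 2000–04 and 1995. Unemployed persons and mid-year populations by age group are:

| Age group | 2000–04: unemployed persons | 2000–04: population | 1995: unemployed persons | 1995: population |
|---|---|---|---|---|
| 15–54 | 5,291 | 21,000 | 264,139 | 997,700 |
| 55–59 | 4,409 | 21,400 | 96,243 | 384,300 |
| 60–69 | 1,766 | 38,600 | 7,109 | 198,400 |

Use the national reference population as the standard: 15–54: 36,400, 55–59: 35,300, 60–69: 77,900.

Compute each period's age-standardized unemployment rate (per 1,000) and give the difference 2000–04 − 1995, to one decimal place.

-8.4

Age-specific rates per 1,000 for 2000–04: 251.952, 206.028, 45.751.
For 1995: 264.748, 250.437, 35.832.
Standard total = 149,600; weights = 0.2433, 0.2360, 0.5207.
2000–04: 0.2433×251.952 + 0.2360×206.028 + 0.5207×45.751 = 133.7425 per 1,000.
1995: 0.2433×264.748 + 0.2360×250.437 + 0.5207×35.832 = 142.1694 per 1,000.
Difference = 133.7425 − 142.1694 = -8.4269.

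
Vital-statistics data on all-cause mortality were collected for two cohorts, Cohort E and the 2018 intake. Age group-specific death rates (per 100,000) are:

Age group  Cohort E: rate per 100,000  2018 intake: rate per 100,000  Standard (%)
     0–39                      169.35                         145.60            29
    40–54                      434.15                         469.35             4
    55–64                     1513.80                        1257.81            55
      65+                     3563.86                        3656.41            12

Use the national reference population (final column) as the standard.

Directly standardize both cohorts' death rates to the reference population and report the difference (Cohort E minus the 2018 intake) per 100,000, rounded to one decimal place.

135.2

Standard weights: 0.29, 0.04, 0.55, 0.12.
Cohort E: 0.2900×169.35 + 0.0400×434.15 + 0.5500×1513.80 + 0.1200×3563.86 = 1326.7307 per 100,000.
The 2018 intake: 0.2900×145.60 + 0.0400×469.35 + 0.5500×1257.81 + 0.1200×3656.41 = 1191.5627 per 100,000.
Difference = 1326.7307 − 1191.5627 = 135.1680.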